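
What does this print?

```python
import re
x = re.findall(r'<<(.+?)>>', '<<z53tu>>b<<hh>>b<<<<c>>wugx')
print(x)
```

`findall` collects group 1 from each match (3 total).

['z53tu', 'hh', '<<c']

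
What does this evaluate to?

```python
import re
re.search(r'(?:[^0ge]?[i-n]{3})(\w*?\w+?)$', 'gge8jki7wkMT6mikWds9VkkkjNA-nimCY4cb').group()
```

'-nimCY4cb'

The match spans [27:36] → '-nimCY4cb'.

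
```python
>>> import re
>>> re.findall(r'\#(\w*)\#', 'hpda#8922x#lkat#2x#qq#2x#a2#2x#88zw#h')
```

`findall` collects group 1 from each match (4 total).

['8922x', '2x', '2x', '2x']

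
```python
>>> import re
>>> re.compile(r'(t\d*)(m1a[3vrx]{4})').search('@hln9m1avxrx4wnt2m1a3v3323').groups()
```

Pattern: a literal 't', then zero or more of a digit (captured); then the literal 'm1a', then exactly 4 of one of [3vrx] (captured).
`re.search` tries every starting position until one works.
The match spans [15:24] → 't2m1a3v33'.
Captured: group 1 = 't2', group 2 = 'm1a3v33'.

('t2', 'm1a3v33')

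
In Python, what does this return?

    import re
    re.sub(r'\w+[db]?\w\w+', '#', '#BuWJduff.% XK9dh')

'##.% #'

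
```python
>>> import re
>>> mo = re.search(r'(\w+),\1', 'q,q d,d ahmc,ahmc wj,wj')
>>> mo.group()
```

A backreference is literal: `\1` must see the identical characters the first group matched.
`re.search` scans for the first position where the pattern succeeds.
The match spans [0:3] → 'q,q'.
Captured: group 1 = 'q'.

'q,q'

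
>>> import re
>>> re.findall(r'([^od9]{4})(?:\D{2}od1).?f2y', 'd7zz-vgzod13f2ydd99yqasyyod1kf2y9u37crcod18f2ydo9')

Because there's exactly one group, `findall` drops the full match and keeps group 1 from each hit.

['zz-v', 'yqas', 'u37c']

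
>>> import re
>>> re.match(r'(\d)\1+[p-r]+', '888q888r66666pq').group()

`match` is anchored at position 0; if the pattern doesn't fit there, it returns None.
The match spans [0:4] → '888q'.

'888q'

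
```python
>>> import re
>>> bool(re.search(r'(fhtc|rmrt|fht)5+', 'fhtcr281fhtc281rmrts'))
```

False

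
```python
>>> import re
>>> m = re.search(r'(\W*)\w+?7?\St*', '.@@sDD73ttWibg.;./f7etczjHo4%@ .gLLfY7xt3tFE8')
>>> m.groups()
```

('.@@',)

Pattern: zero or more of a non-word character (captured); then one or more of a word character (lazy), then optionally a literal '7'; then a non-whitespace character, then zero or more of a literal 't'.
`re.search` tries every starting position until one works.
The match spans [0:5] → '.@@sD'.
Captured: group 1 = '.@@'.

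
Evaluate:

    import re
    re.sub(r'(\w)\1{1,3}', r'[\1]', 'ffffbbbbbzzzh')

'[f][b]b[z]h'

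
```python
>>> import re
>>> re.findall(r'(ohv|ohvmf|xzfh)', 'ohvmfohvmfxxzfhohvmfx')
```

['ohv', 'ohv', 'xzfh', 'ohv']

The regex engine tests alternatives in the order written; an earlier branch that matches wins even if a later one would match more.
Walking the string: at [0:3] match 'ohv', group 1 = 'ohv'; at [5:8] match 'ohv', group 1 = 'ohv'; at [11:15] match 'xzfh', group 1 = 'xzfh'; at [15:18] match 'ohv', group 1 = 'ohv'.
One capturing group, so `findall` returns just the captured substring from each match — 4 in all.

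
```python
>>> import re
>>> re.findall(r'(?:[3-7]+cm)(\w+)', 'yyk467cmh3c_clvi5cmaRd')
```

['h3c_clvi5cmaRd']

Pattern: one or more of a character in [3-7], then the literal 'cm' (non-capturing group); then one or more of a word character (captured).
`findall` collects group 1 from the one match (1 total).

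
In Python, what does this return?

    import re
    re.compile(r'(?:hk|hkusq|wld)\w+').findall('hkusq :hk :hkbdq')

['hkusq', 'hkbdq']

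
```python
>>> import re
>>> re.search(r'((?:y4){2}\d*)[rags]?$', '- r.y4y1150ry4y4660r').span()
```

Pattern: the literal 'y4' repeated 2 times, then zero or more of a digit (captured); then optionally one of [rags]; then anchored at the end.
`search` walks the string left to right and returns the first match it finds.
The match spans [12:20] → 'y4y4660r'.
Captured: group 1 = 'y4y4660'.

(12, 20)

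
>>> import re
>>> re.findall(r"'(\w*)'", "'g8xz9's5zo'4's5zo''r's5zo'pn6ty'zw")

['g8xz9', '4', '', 's5zo']

One capturing group, so `findall` returns just the captured substring from each match — 4 in all.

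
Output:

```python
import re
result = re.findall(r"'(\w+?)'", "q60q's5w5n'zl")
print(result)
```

['s5w5n']

`findall` collects group 1 from the one match (1 total).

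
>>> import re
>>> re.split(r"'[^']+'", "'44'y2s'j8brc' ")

['', 'y2s', ' ']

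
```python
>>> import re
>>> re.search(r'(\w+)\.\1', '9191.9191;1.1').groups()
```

('9191',)

`\1` has to match the exact text group 1 already captured.
`re.search` scans for the first position where the pattern succeeds.
The match spans [0:9] → '9191.9191'.
Captured: group 1 = '9191'.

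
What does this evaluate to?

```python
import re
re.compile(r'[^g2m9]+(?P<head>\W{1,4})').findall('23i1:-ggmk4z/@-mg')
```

['-', '-']

One capturing group, so `findall` returns just the captured substring from each match — 2 in all.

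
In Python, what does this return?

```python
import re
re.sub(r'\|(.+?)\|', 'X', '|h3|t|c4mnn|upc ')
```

'XtXupc '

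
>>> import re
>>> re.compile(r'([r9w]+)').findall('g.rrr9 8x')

Pattern: one or more of one of [r9w] (captured).
Walking the string: at [2:6] match 'rrr9', group 1 = 'rrr9'.
With a single group, `findall` returns only what that group captured — 1 item.

['rrr9']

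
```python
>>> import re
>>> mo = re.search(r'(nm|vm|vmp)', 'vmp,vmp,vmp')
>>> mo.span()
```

Alternation tries branches left to right and keeps the first one that lets the overall match succeed at that position.
The match spans [0:2] → 'vm'.

(0, 2)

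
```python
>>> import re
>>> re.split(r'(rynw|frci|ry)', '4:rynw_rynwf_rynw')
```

['4:', 'rynw', '_', 'rynw', 'f_', 'rynw', '']

The regex engine tests alternatives in the order written; an earlier branch that matches wins even if a later one would match more.
Because the pattern has a capturing group, `split` also inserts each captured text between the pieces.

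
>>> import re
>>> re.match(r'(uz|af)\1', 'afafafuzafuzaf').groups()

After group 1 captures some text, `\1` only succeeds where that same text appears again.
With `match`, the pattern is implicitly anchored at the beginning.
The match spans [0:4] → 'afaf'.
Captured: group 1 = 'af'.

('af',)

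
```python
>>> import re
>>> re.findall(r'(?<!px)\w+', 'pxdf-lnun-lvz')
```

['pxdf', 'lnun', 'lvz']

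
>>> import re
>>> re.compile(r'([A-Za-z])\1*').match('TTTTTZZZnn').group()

A backreference is literal: `\1` must see the identical characters the first group matched.
With `match`, the pattern is implicitly anchored at the beginning.
The match spans [0:5] → 'TTTTT'.
Captured: group 1 = 'T'.

'TTTTT'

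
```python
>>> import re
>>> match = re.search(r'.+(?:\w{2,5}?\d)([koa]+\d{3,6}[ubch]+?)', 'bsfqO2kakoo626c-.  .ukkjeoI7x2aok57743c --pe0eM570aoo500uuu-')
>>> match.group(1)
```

'aoo500u'

The pattern matches one or more of any character; then 2 to 5 of a word character (lazy), then a digit (non-capturing group); then one or more of one of [koa], then 3 to 6 of a digit, then one or more of one of [ubch] (lazy) (captured).
Lazy quantifiers expand one character at a time until the remainder of the pattern can match.
`re.search` tries every starting position until one works.
The match spans [0:57] → 'bsfqO2kakoo626c-.  .ukkjeoI7x2aok57743c --pe0eM570aoo500u'.
Captured: group 1 = 'aoo500u'.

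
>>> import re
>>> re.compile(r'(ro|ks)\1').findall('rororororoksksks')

['ro', 'ro', 'ks']

The backreference `\1` re-matches whatever the first group consumed, character for character.
Because there's exactly one group, `findall` drops the full match and keeps group 1 from each hit.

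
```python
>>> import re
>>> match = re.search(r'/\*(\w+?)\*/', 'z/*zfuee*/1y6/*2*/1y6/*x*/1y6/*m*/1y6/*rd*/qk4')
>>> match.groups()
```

('zfuee',)

Unlike `match`, `search` isn't anchored — it looks for the pattern anywhere in the string.
The match spans [1:10] → '/*zfuee*/'.
Captured: group 1 = 'zfuee'.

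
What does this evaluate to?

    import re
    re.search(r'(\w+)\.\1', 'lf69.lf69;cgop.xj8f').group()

'lf69.lf69'

A backreference is literal: `\1` must see the identical characters the first group matched.
`re.search` tries every starting position until one works.
The match spans [0:9] → 'lf69.lf69'.
Captured: group 1 = 'lf69'.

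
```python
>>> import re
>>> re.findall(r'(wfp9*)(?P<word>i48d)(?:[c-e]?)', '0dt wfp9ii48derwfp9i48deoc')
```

Pattern: the literal 'wfp', then zero or more of the literal '9' (captured); then the literal 'i4', then the literal '8d' (captured as 'word'); then optionally a character in [c-e] (non-capturing group).
Scanning left to right: at [15:24] match 'wfp9i48de', groups = ('wfp9', 'i48d').
`findall` packs the 2 group values into a tuple for every match.

[('wfp9', 'i48d')]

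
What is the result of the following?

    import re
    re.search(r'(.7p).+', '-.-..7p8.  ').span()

The match spans [4:11] → '.7p8.  '.

(4, 11)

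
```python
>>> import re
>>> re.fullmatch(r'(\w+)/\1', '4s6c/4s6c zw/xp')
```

None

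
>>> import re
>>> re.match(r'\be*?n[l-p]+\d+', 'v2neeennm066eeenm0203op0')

With `match`, the pattern is implicitly anchored at the beginning.
Here the pattern fails at index 0, so the call returns None.

None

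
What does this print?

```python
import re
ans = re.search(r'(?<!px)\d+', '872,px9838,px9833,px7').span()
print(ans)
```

(0, 3)

`(?!…)`/`(?<!…)` only lets a position through if the neighbouring text does NOT match; no characters are consumed.
The match spans [0:3] → '872'.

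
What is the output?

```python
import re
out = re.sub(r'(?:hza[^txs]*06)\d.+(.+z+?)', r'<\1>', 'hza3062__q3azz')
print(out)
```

This matches the literal 'hza', then zero or more of any character except [txs], then the literal '06' (non-capturing group); then a digit; then one or more of any character; then one or more of any character, then one or more of a literal 'z' (lazy) (captured).
`\1` in the replacement pulls in group 1's text for each match.

<zz>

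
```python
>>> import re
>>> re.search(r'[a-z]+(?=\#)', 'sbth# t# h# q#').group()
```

'sbth'

The lookaround is zero-width — it requires the adjacent text to match without consuming it, so the asserted text isn't part of the match.
Unlike `match`, `search` isn't anchored — it looks for the pattern anywhere in the string.
The match spans [0:4] → 'sbth'.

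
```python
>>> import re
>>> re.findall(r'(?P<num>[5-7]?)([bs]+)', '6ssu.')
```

This matches optionally a character in [5-7] (captured as 'num'); then one or more of one of [bs] (captured).
Scanning left to right: at [0:3] match '6ss', groups = ('6', 'ss').
Multiple groups make `findall` return tuples — one 2-tuple for the one match.

[('6', 'ss')]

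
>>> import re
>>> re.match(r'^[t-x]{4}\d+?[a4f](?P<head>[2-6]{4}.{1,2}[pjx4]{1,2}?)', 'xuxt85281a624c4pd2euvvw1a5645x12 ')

With `match`, the pattern is implicitly anchored at the beginning.
Here position 0 doesn't satisfy it, so the call returns None.

None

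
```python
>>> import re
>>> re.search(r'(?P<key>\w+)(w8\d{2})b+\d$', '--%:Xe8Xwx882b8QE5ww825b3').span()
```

The pattern matches one or more of a word character (captured as 'key'); then the literal 'w8', then exactly 2 of a digit (captured); then one or more of a literal 'b', then a digit; then anchored at the end.
`search` walks the string left to right and returns the first match it finds.
The match spans [4:25] → 'Xe8Xwx882b8QE5ww825b3'.
Captured: group 1 = 'Xe8Xwx882b8QE5w', group 2 = 'w825'.

(4, 25)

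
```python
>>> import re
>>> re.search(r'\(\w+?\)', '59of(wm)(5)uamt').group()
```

'(wm)'

The match spans [4:8] → '(wm)'.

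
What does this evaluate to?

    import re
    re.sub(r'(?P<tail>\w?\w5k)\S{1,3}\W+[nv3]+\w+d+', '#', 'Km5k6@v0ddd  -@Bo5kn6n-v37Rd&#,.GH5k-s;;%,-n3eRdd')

'#  -@#&#,.#'

Pattern: optionally a word character, then a word character, then the literal '5k' (captured as 'tail'); then 1 to 3 of a non-whitespace character, then one or more of a non-word character, then one or more of one of [nv3]; then one or more of a word character; then one or more of a literal 'd'.
Matches: at [0:11] → 'Km5k6@v0ddd'; at [15:28] → 'Bo5kn6n-v37Rd'; at [32:49] → 'GH5k-s;;%,-n3eRdd'.
`sub` substitutes '#' at each match site.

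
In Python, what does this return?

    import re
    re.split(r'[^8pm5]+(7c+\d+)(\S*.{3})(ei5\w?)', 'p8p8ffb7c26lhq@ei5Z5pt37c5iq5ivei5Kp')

This matches one or more of any character except [8pm5]; then the literal '7', then one or more of a literal 'c', then one or more of a digit (captured); then zero or more of a non-whitespace character, then exactly 3 of any character (captured); then the literal 'ei5', then optionally a word character (captured).
Matches to split on: at [4:35] → 'ffb7c26lhq@ei5Z5pt37c5iq5ivei5K'.
`re.split` interleaves the captured-group text with the surrounding fragments.

['p8p8', '7c26', 'lhq@ei5Z5pt37c5iq5iv', 'ei5K', 'p']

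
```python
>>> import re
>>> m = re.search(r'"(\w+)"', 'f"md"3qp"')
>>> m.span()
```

Unlike `match`, `search` isn't anchored — it looks for the pattern anywhere in the string.
The match spans [1:5] → '"md"'.
Captured: group 1 = 'md'.

(1, 5)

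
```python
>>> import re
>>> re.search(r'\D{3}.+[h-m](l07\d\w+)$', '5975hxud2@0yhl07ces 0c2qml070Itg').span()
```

(4, 32)

The match spans [4:32] → 'hxud2@0yhl07ces 0c2qml070Itg'.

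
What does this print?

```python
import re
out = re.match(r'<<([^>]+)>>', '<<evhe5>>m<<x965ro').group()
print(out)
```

<<evhe5>>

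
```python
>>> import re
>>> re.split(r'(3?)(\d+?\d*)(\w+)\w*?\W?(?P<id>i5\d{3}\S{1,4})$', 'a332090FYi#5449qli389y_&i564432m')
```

['a332090FYi#', '', '5449', 'qli389y_', 'i564432m', '']

Pattern: optionally a literal '3' (captured); then one or more of a digit (lazy), then zero or more of a digit (captured); then one or more of a word character (captured); then zero or more of a word character (lazy), then optionally a non-word character; then the literal 'i5', then exactly 3 of a digit, then 1 to 4 of a non-whitespace character (captured as 'id'); then anchored at the end.
Matches to split on: at [11:32] → '5449qli389y_&i564432m'.
With a capturing group present, the delimiter's captured portion is kept in the result list.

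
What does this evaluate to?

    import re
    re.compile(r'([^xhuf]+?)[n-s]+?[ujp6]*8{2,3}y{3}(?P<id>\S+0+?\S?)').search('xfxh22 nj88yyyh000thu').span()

This matches one or more of any character except [xhuf] (lazy) (captured); then one or more of a character in [n-s] (lazy), then zero or more of one of [ujp6], then 2 to 3 of the literal '8'; then exactly 3 of a literal 'y'; then one or more of a non-whitespace character, then one or more of the literal '0' (lazy), then optionally a non-whitespace character (captured as 'id').
`re.search` scans for the first position where the pattern succeeds.
The match spans [4:19] → '22 nj88yyyh000t'.
Captured: group 1 = '22 ', group 2 = 'h000t'.

(4, 19)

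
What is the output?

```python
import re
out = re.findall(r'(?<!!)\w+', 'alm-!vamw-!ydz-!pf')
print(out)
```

['alm', 'amw', 'dz', 'f']

Because the assertion is negative and zero-width, positions next to the forbidden text are skipped.
`findall` yields the raw match text (4 of them) because the pattern has no groups.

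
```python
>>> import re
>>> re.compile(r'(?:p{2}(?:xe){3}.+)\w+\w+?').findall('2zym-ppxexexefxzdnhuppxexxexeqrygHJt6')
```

The pattern matches exactly 2 of the literal 'p', then the literal 'xe' repeated 3 times, then one or more of any character (non-capturing group); then one or more of a word character, then one or more of a word character (lazy).
Walking the string: at [5:37] → 'ppxexexefxzdnhuppxexxexeqrygHJt6'.
No capturing groups, so `findall` returns the 1 full match string.

['ppxexexefxzdnhuppxexxexeqrygHJt6']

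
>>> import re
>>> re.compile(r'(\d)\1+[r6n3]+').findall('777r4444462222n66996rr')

After group 1 captures some text, `\1` only succeeds where that same text appears again.
One capturing group, so `findall` returns just the captured substring from each match — 4 in all.

['7', '4', '2', '9']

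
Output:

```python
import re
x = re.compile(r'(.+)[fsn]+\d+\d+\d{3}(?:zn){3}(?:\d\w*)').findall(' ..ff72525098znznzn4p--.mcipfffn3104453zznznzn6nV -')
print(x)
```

[' ..f']

With a single group, `findall` returns only what that group captured — 1 item.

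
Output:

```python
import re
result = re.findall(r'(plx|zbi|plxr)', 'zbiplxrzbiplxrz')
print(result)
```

Alternation isn't longest-match — the leftmost alternative that fits at this position is chosen.
`findall` collects group 1 from each match (4 total).

['zbi', 'plx', 'zbi', 'plx']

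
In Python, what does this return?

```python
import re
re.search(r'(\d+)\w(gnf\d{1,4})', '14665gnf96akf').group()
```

Pattern: one or more of a digit (captured); then a word character; then the literal 'gnf', then 1 to 4 of a digit (captured).
The match spans [0:10] → '14665gnf96'.

'14665gnf96'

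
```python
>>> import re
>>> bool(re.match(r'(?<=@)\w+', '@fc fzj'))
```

The positive lookaround only admits positions where the adjacent text matches; those characters stay outside the span.
`re.match` only tries the pattern at the start of the string.
Here the pattern fails at index 0, so the call returns None, and `bool(None)` is False.

False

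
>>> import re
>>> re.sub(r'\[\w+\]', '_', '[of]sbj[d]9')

'_sbj_9'

Matches: at [0:4] → '[of]'; at [7:10] → '[d]'.
Every occurrence is swapped for '_'.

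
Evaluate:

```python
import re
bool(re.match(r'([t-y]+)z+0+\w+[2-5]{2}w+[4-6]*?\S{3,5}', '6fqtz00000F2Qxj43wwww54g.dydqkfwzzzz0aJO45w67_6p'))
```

False

`match` is anchored at position 0; if the pattern doesn't fit there, it returns None.
Here the string doesn't start with a match, so the call returns None, and `bool(None)` is False.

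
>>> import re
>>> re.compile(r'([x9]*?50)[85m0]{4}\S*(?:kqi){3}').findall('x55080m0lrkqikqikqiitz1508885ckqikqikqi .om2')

['50']

This matches zero or more of one of [x9] (lazy), then the literal '50' (captured); then exactly 4 of one of [85m0], then zero or more of a non-whitespace character, then the literal 'kqi' repeated 3 times.
One capturing group, so `findall` returns just the captured substring from the one match — 1 in all.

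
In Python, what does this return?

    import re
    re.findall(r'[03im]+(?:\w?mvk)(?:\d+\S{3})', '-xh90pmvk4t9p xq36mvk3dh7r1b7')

['0pmvk4t9p', '36mvk3dh7']

This matches one or more of one of [03im]; then optionally a word character, then the literal 'mvk' (non-capturing group); then one or more of a digit, then exactly 3 of a non-whitespace character (non-capturing group).
With no groups in the pattern, `findall` gives back each whole match — 2 here.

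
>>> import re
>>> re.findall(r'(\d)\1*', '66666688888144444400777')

The backreference `\1` re-matches whatever the first group consumed, character for character.
One capturing group, so `findall` returns just the captured substring from each match — 6 in all.

['6', '8', '1', '4', '0', '7']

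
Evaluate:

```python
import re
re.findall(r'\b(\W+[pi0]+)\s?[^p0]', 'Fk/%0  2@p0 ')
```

This matches a word boundary (`\b`, zero-width); then one or more of a non-word character, then one or more of one of [pi0] (captured); then optionally whitespace, then any character except [p0].
Walking the string: at [2:7] match '/%0  ', group 1 = '/%0'; at [8:12] match '@p0 ', group 1 = '@p0'.
One capturing group, so `findall` returns just the captured substring from each match — 2 in all.

['/%0', '@p0']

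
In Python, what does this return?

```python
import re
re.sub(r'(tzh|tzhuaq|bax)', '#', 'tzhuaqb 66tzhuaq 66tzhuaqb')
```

'#uaqb 66#uaq 66#uaqb'

Branches in `(...|...)` are attempted left-to-right; the first branch that allows the whole pattern to succeed is taken.
Matches: at [0:3] → 'tzh'; at [10:13] → 'tzh'; at [19:22] → 'tzh'.
Every occurrence is swapped for '#'.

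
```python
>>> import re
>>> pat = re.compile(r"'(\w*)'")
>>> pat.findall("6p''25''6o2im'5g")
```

['', '']

One capturing group, so `findall` returns just the captured substring from each match — 2 in all.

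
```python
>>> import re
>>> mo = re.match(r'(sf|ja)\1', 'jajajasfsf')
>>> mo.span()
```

The backreference `\1` re-matches whatever the first group consumed, character for character.
`re.match` won't scan ahead — the pattern has to work from the very first character.
The match spans [0:4] → 'jaja'.
Captured: group 1 = 'ja'.

(0, 4)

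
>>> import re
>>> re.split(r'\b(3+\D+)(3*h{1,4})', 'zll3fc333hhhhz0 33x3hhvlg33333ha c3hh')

['zll3fc333hhhhz0 ', '33x', '3hh', 'vlg33333ha c3hh']

This matches a word boundary (`\b`, zero-width); then one or more of a literal '3', then one or more of a non-digit (captured); then zero or more of a literal '3', then 1 to 4 of the literal 'h' (captured).
`re.split` interleaves the captured-group text with the surrounding fragments.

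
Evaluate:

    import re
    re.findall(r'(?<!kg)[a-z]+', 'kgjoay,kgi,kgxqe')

`(?!…)`/`(?<!…)` only lets a position through if the neighbouring text does NOT match; no characters are consumed.
Scanning left to right: at [0:6] → 'kgjoay'; at [7:10] → 'kgi'; at [11:16] → 'kgxqe'.
`findall` yields the raw match text (3 of them) because the pattern has no groups.

['kgjoay', 'kgi', 'kgxqe']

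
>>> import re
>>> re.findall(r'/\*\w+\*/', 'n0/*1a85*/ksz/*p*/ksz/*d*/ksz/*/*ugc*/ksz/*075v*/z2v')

Since nothing is captured, `findall` lists the 5 matched substrings directly.

['/*1a85*/', '/*p*/', '/*d*/', '/*ugc*/', '/*075v*/']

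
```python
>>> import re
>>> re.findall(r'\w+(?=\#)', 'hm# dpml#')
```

The positive lookaround only admits positions where the adjacent text matches; those characters stay outside the span.
Walking the string: at [0:2] → 'hm'; at [4:8] → 'dpml'.
No capturing groups, so `findall` returns the 2 full match strings.

['hm', 'dpml']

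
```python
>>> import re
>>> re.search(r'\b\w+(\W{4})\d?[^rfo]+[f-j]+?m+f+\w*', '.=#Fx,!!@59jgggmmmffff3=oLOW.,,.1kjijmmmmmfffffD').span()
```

Pattern: a word boundary (`\b`, zero-width); then one or more of a word character; then exactly 4 of a non-word character (captured); then optionally a digit, then one or more of any character except [rfo], then one or more of a character in [f-j] (lazy); then one or more of a literal 'm'; then one or more of a literal 'f', then zero or more of a word character.
The match spans [3:23] → 'Fx,!!@59jgggmmmffff3'.

(3, 23)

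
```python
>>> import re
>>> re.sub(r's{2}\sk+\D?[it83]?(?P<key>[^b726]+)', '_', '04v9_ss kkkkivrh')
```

'04v9__'

This matches exactly 2 of a literal 's', then whitespace, then one or more of the literal 'k'; then optionally a non-digit, then optionally one of [it83]; then one or more of any character except [b726] (captured as 'key').
Matches: at [5:16] → 'ss kkkkivrh'.
Each match is replaced by '_'.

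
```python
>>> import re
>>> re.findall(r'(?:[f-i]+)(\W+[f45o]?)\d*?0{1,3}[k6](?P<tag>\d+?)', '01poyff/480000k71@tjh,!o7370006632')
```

[('/4', '7'), (',!o', '6')]

The pattern matches one or more of a character in [f-i] (non-capturing group); then one or more of a non-word character, then optionally one of [f45o] (captured); then zero or more of a digit (lazy), then 1 to 3 of the literal '0', then one of [k6]; then one or more of a digit (lazy) (captured as 'tag').
A non-greedy quantifier consumes as few characters as it can — just enough that the remainder of the pattern still matches from where it stops; whatever follows it matches normally.
Matches: at [5:16] match 'ff/480000k7', groups = ('/4', '7'); at [20:32] match 'h,!o73700066', groups = (',!o', '6').
With 2 capturing groups, `findall` returns a 2-tuple per match.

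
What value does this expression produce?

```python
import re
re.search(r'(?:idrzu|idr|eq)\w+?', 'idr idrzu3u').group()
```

Branches in `(...|...)` are attempted left-to-right; the first branch that allows the whole pattern to succeed is taken.
`re.search` scans for the first position where the pattern succeeds.
The match spans [4:10] → 'idrzu3'.

'idrzu3'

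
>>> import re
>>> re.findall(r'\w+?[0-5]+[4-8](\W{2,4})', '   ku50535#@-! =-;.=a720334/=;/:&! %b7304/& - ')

['#@-!', '/=;/', '/& -']

One capturing group, so `findall` returns just the captured substring from each match — 3 in all.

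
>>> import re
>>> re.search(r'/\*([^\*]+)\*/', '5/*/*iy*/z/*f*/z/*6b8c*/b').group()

'/*iy*/'

The match spans [3:9] → '/*iy*/'.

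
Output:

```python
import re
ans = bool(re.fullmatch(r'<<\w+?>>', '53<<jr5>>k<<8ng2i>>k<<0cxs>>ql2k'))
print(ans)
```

False

For `fullmatch`, every character of the input must be accounted for by the pattern.
Here the pattern can't cover the whole string, so the call returns None, and `bool(None)` is False.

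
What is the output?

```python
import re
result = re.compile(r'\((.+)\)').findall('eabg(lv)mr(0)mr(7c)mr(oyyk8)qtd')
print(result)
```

Scanning left to right: at [4:28] match '(lv)mr(0)mr(7c)mr(oyyk8)', group 1 = 'lv)mr(0)mr(7c)mr(oyyk8'.
`findall` collects group 1 from the one match (1 total).

['lv)mr(0)mr(7c)mr(oyyk8']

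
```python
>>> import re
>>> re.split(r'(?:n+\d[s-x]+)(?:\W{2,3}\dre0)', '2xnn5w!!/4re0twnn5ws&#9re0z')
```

['2x', 'tw', 'z']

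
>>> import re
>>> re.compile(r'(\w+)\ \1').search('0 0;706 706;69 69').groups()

('0',)

The match spans [0:3] → '0 0'.
Captured: group 1 = '0'.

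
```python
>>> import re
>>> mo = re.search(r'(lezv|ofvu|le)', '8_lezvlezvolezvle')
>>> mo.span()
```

`|` is ordered: at each position the engine commits to the first alternative that works.
The match spans [2:6] → 'lezv'.

(2, 6)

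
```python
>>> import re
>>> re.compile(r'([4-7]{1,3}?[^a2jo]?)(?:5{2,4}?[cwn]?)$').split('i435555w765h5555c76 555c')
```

The pattern matches 1 to 3 of a character in [4-7] (lazy), then optionally any character except [a2jo] (captured); then 2 to 4 of a literal '5' (lazy), then optionally one of [cwn] (non-capturing group); then anchored at the end.
Because the pattern has a capturing group, `split` also inserts each captured text between the pieces.

['i435555w765h5555c', '76 ', '']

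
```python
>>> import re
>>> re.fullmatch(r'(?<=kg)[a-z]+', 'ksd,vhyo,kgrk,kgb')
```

The lookaround is zero-width — it requires the adjacent text to match without consuming it, so the asserted text isn't part of the match.
`fullmatch` succeeds only if the pattern covers the string from start to end.
Here the string isn't matched end-to-end, so the call returns None.

None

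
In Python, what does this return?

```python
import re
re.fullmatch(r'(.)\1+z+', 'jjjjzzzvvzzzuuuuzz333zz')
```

`\1` has to match the exact text group 1 already captured.
`re.fullmatch` is like wrapping the pattern in `^…$` (in single-line mode).
Here the pattern can't cover the whole string, so the call returns None.

None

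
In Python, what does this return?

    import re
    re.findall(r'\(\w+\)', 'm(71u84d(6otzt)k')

Scanning left to right: at [8:15] → '(6otzt)'.
Since nothing is captured, `findall` lists the 1 matched substring directly.

['(6otzt)']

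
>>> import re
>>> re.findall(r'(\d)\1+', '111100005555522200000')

['1', '0', '5', '2', '0']

`\1` is not a pattern — it's the concrete string captured by group 1, re-applied verbatim.
Walking the string: at [0:4] match '1111', group 1 = '1'; at [4:8] match '0000', group 1 = '0'; at [8:13] match '55555', group 1 = '5'; at [13:16] match '222', group 1 = '2'; at [16:21] match '00000', group 1 = '0'.
With a single group, `findall` returns only what that group captured — 5 items.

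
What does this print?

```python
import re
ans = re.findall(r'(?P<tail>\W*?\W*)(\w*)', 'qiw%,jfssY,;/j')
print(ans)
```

This matches zero or more of a non-word character (lazy), then zero or more of a non-word character (captured as 'tail'); then zero or more of a word character (captured).
Matches: at [0:3] match 'qiw', groups = ('', 'qiw'); at [3:10] match '%,jfssY', groups = ('%,', 'jfssY'); at [10:14] match ',;/j', groups = (',;/', 'j'); at [14:14] match '', groups = ('', '').
With 2 capturing groups, `findall` returns a 2-tuple per match.

[('', 'qiw'), ('%,', 'jfssY'), (',;/', 'j'), ('', '')]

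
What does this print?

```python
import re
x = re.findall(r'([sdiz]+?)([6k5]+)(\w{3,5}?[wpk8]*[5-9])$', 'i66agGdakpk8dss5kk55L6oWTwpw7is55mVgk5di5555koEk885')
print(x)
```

[('di', '5555k', 'oEk885')]

Pattern: one or more of one of [sdiz] (lazy) (captured); then one or more of one of [6k5] (captured); then 3 to 5 of a word character (lazy), then zero or more of one of [wpk8], then a character in [5-9] (captured); then anchored at the end.
Walking the string: at [38:51] match 'di5555koEk885', groups = ('di', '5555k', 'oEk885').
3 groups means the one result is a tuple of 3 captured strings — 1 here.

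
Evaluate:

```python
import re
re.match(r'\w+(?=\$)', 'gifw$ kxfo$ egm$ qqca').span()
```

(0, 4)

The lookaround is zero-width — it requires the adjacent text to match without consuming it, so the asserted text isn't part of the match.
`re.match` won't scan ahead — the pattern has to work from the very first character.
The match spans [0:4] → 'gifw'.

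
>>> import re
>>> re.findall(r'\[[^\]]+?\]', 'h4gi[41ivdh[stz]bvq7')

Since nothing is captured, `findall` lists the 1 matched substring directly.

['[41ivdh[stz]']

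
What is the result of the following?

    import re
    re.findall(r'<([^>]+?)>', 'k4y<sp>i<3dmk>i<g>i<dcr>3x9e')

Matches: at [3:7] match '<sp>', group 1 = 'sp'; at [8:14] match '<3dmk>', group 1 = '3dmk'; at [15:18] match '<g>', group 1 = 'g'; at [19:24] match '<dcr>', group 1 = 'dcr'.
One capturing group, so `findall` returns just the captured substring from each match — 4 in all.

['sp', '3dmk', 'g', 'dcr']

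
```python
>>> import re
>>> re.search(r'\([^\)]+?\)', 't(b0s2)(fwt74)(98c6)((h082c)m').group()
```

The match spans [1:7] → '(b0s2)'.

'(b0s2)'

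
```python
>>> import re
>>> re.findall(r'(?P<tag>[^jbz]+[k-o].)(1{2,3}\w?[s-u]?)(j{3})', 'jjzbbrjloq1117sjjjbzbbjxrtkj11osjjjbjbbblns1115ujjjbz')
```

[('loq', '1117s', 'jjj'), ('xrtkj', '11os', 'jjj'), ('lns', '1115u', 'jjj')]

Pattern: one or more of any character except [jbz], then a character in [k-o], then any character (captured as 'tag'); then 2 to 3 of the literal '1', then optionally a word character, then optionally a character in [s-u] (captured); then exactly 3 of a literal 'j' (captured).
Walking the string: at [7:18] match 'loq1117sjjj', groups = ('loq', '1117s', 'jjj'); at [23:35] match 'xrtkj11osjjj', groups = ('xrtkj', '11os', 'jjj'); at [40:51] match 'lns1115ujjj', groups = ('lns', '1115u', 'jjj').
`findall` packs the 3 group values into a tuple for every match.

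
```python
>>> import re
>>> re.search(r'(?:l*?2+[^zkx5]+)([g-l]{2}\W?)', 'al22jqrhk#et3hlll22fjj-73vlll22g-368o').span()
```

(1, 10)

This matches zero or more of a literal 'l' (lazy), then one or more of a literal '2', then one or more of any character except [zkx5] (non-capturing group); then exactly 2 of a character in [g-l], then optionally a non-word character (captured).
`re.search` scans for the first position where the pattern succeeds.
The match spans [1:10] → 'l22jqrhk#'.
Captured: group 1 = 'hk#'.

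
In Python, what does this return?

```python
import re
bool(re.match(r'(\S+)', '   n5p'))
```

This matches one or more of a non-whitespace character (captured).
`re.match` only tries the pattern at the start of the string.
Here position 0 doesn't satisfy it, so the call returns None, and `bool(None)` is False.

False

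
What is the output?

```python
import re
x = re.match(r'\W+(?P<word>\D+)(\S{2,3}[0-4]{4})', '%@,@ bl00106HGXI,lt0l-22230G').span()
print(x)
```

(0, 11)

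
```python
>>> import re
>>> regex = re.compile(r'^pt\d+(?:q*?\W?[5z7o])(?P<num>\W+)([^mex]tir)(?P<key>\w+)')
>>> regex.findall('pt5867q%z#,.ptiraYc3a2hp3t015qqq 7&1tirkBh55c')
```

This matches anchored at the start of the string; then the literal 'pt', then one or more of a digit; then zero or more of the literal 'q' (lazy), then optionally a non-word character, then one of [5z7o] (non-capturing group); then one or more of a non-word character (captured as 'num'); then any character except [mex], then the literal 'tir' (captured); then one or more of a word character (captured as 'key').
3 groups means the one result is a tuple of 3 captured strings — 1 here.

[('#,.', 'ptir', 'aYc3a2hp3t015qqq')]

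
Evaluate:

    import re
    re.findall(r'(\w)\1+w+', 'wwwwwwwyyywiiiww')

['w', 'y', 'i']

The backreference `\1` re-matches whatever the first group consumed, character for character.
Matches: at [0:7] match 'wwwwwww', group 1 = 'w'; at [7:11] match 'yyyw', group 1 = 'y'; at [11:16] match 'iiiww', group 1 = 'i'.
With a single group, `findall` returns only what that group captured — 3 items.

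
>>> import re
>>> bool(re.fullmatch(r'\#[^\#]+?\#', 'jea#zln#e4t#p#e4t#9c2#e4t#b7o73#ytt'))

False

For `fullmatch`, every character of the input must be accounted for by the pattern.
Here the string isn't matched end-to-end, so the call returns None, and `bool(None)` is False.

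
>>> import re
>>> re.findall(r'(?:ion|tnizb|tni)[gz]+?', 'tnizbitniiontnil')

['tniz']

Matches: at [0:4] → 'tniz'.
`findall` yields the raw match text (1 of them) because the pattern has no groups.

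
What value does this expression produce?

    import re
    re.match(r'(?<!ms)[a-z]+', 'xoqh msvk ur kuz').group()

Because the assertion is negative and zero-width, positions next to the forbidden text are skipped.
`re.match` won't scan ahead — the pattern has to work from the very first character.
The match spans [0:4] → 'xoqh'.

'xoqh'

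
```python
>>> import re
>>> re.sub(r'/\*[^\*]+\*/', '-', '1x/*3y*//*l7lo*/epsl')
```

Matches: at [2:8] → '/*3y*/'; at [8:16] → '/*l7lo*/'.
`sub` substitutes '-' at each match site.

'1x--epsl'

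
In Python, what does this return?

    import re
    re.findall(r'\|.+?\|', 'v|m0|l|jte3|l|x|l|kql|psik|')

['|m0|', '|jte3|', '|x|', '|kql|']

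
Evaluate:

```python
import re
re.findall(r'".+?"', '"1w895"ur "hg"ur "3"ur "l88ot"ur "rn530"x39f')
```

['"1w895"', '"hg"', '"3"', '"l88ot"', '"rn530"']

Walking the string: at [0:7] → '"1w895"'; at [10:14] → '"hg"'; at [17:20] → '"3"'; at [23:30] → '"l88ot"'; at [33:40] → '"rn530"'.
With no groups in the pattern, `findall` gives back each whole match — 5 here.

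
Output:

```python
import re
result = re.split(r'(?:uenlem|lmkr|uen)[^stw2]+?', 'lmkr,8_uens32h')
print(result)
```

The string is cut at each match, leaving 2 pieces.

['', '8_uens32h']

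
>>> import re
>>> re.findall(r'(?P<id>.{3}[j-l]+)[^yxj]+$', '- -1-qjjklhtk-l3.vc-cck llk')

['1-qjjkl']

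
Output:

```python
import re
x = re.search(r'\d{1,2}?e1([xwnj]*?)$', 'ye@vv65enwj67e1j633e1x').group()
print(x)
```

Pattern: 1 to 2 of a digit (lazy), then the literal 'e1'; then zero or more of one of [xwnj] (lazy) (captured); then anchored at the end.
The match spans [17:22] → '33e1x'.

33e1x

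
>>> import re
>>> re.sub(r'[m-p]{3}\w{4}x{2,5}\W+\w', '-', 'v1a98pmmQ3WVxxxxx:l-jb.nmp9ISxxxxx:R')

This matches exactly 3 of a character in [m-p], then exactly 4 of a word character, then 2 to 5 of a literal 'x'; then one or more of a non-word character, then a word character.
Matches: at [5:19] → 'pmmQ3WVxxxxx:l'; at [23:36] → 'nmp9ISxxxxx:R'.
`sub` substitutes '-' at each match site.

'v1a98--jb.-'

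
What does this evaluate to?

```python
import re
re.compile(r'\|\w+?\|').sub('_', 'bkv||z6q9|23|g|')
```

'bkv|_23_'

Each match is replaced by '_'.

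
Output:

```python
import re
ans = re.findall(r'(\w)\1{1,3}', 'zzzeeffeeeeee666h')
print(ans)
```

`\1` has to match the exact text group 1 already captured.
`findall` collects group 1 from each match (6 total).

['z', 'e', 'f', 'e', 'e', '6']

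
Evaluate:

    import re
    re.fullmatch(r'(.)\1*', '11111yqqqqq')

A backreference is literal: `\1` must see the identical characters the first group matched.
`re.fullmatch` is like wrapping the pattern in `^…$` (in single-line mode).
Here the string isn't matched end-to-end, so the call returns None.

None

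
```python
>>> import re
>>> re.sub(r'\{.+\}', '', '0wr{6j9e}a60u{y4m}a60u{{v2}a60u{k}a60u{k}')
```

'0wr'

Matches: at [3:41] → '{6j9e}a60u{y4m}a60u{{v2}a60u{k}a60u{k}'.
Each match is replaced by ''.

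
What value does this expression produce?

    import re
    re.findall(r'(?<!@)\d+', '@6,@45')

`(?!…)`/`(?<!…)` only lets a position through if the neighbouring text does NOT match; no characters are consumed.
Scanning left to right: at [5:6] → '5'.
With no groups in the pattern, `findall` gives back each whole match — 1 here.

['5']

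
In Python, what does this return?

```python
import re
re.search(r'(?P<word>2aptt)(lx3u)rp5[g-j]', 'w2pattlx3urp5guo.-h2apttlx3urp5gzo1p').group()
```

The match spans [19:32] → '2apttlx3urp5g'.

'2apttlx3urp5g'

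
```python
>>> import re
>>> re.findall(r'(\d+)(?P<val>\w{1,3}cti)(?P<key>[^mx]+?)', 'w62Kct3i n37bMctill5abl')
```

This matches one or more of a digit (captured); then 1 to 3 of a word character, then the literal 'cti' (captured as 'val'); then one or more of any character except [mx] (lazy) (captured as 'key').
Matches: at [10:18] match '37bMctil', groups = ('37', 'bMcti', 'l').
`findall` packs the 3 group values into a tuple for every match.

[('37', 'bMcti', 'l')]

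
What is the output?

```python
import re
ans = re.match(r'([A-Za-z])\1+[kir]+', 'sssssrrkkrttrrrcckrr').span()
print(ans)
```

`re.match` only tries the pattern at the start of the string.
The match spans [0:10] → 'sssssrrkkr'.

(0, 10)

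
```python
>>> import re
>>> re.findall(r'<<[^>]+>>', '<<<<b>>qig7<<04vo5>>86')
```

With no groups in the pattern, `findall` gives back each whole match — 2 here.

['<<<<b>>', '<<04vo5>>']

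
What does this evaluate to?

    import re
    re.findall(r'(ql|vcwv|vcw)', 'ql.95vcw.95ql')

['ql', 'vcw', 'ql']

Scanning left to right: at [0:2] match 'ql', group 1 = 'ql'; at [5:8] match 'vcw', group 1 = 'vcw'; at [11:13] match 'ql', group 1 = 'ql'.
One capturing group, so `findall` returns just the captured substring from each match — 3 in all.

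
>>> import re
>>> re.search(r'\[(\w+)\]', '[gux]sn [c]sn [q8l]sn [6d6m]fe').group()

'[gux]'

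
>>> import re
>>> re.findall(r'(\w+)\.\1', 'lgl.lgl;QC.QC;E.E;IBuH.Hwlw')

['lgl', 'QC', 'E', 'H']

The backreference `\1` re-matches whatever the first group consumed, character for character.
Walking the string: at [0:7] match 'lgl.lgl', group 1 = 'lgl'; at [8:13] match 'QC.QC', group 1 = 'QC'; at [14:17] match 'E.E', group 1 = 'E'; at [21:24] match 'H.H', group 1 = 'H'.
One capturing group, so `findall` returns just the captured substring from each match — 4 in all.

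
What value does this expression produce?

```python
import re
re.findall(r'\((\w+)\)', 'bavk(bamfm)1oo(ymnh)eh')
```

Walking the string: at [4:11] match '(bamfm)', group 1 = 'bamfm'; at [14:20] match '(ymnh)', group 1 = 'ymnh'.
`findall` collects group 1 from each match (2 total).

['bamfm', 'ymnh']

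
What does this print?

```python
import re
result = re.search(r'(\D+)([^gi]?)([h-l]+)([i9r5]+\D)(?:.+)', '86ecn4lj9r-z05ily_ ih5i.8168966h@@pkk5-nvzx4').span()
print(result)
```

This matches one or more of a non-digit (captured); then optionally any character except [gi] (captured); then one or more of a character in [h-l] (captured); then one or more of one of [i9r5], then a non-digit (captured); then one or more of any character (non-capturing group).
`search` walks the string left to right and returns the first match it finds.
The match spans [2:44] → 'ecn4lj9r-z05ily_ ih5i.8168966h@@pkk5-nvzx4'.
Captured: group 1 = 'ecn', group 2 = '4', group 3 = 'lj', group 4 = '9r-'.

(2, 44)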